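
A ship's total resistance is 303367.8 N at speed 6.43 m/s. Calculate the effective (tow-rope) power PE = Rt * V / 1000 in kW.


Formula: PE = Rt * V / 1000 (kW)
Step 1 — PE (W) = 303367.8 * 6.43 = 1950654.954 W
Step 2 — PE (kW) = 1950654.954 / 1000 ≈ 1950.7 kW (5 s.f.)

1950.7 kW


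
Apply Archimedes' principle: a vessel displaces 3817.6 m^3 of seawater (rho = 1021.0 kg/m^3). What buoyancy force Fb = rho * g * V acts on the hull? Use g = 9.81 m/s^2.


Formula: Fb = rho * g * V
Substituting: Fb = 1021.0 * 9.81 * 3817.6
Intermediate: 1021.0 * 9.81 = 10016.01
Result: Fb = 10016.01 * 3817.6 ≈ 38237000 N (5 s.f.)

38237000 N


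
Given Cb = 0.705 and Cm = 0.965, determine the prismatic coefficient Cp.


Formula: Cp = Cb / Cm
Substituting: Cp = 0.705 / 0.965
Result: Cp ≈ 0.73057 (5 s.f.)

0.73057


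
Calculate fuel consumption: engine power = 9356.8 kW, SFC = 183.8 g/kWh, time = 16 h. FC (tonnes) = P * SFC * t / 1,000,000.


Formula: FC (tonnes) = P * SFC * t / 1,000,000
Step 1 — P * SFC * t = 9356.8 * 183.8 * 16 = 27516477.44 g
Step 2 — FC (tonnes) = 27516477.44 / 1,000,000 ≈ 27.516 tonnes (5 s.f.)

27.516 tonnes


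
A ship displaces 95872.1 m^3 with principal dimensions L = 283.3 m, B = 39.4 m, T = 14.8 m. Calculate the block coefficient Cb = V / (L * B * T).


Formula: Cb = V / (L * B * T)
Step 1 — L * B * T = 283.3 * 39.4 * 14.8 = 165197.896 m^3
Step 2 — Cb = 95872.1 / 165197.896 ≈ 0.58035 (5 s.f.)

0.58035


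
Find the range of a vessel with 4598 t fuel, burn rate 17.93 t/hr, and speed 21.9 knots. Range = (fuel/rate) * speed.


Formula: endurance = fuel / rate; range = endurance * speed
Step 1 — endurance = 4598 / 17.93 = 256.4417 hours
Step 2 — range = 256.4417 * 21.9 ≈ 5616.1 nautical miles (5 s.f.)

5616.1 NM


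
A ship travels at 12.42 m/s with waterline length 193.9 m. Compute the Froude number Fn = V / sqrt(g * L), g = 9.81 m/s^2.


Formula: Fn = V / sqrt(g * L)
Step 1 — g * L = 9.81 * 193.9 = 1902.159
Step 2 — sqrt(g * L) = sqrt(1902.159) = 43.613748
Step 3 — Fn = 12.42 / 43.613748 ≈ 0.28477 (5 s.f.)

0.28477


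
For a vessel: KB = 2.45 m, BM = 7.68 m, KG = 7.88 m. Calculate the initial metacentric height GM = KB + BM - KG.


Formula: GM = KB + BM - KG
Step 1 — KM = KB + BM = 2.45 + 7.68 = 10.13 m
Step 2 — GM = KM - KG = 10.13 - 7.88 = 2.25 m

2.25 m


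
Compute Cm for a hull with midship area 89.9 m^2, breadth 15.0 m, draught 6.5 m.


Formula: Cm = Am / (B * T)
Step 1 — B * T = 15.0 * 6.5 = 97.5 m^2
Step 2 — Cm = 89.9 / 97.5 ≈ 0.92205 (5 s.f.)

0.92205


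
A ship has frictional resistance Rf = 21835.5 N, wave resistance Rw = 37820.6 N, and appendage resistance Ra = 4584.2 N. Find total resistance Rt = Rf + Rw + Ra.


Formula: Rt = Rf + Rw + Ra
Substituting: Rt = 21835.5 + 37820.6 + 4584.2
Result: Rt = 64240.3 N

64240.3 N


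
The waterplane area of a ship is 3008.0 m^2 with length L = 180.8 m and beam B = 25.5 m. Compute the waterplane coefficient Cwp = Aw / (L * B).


Formula: Cwp = Aw / (L * B)
Step 1 — L * B = 180.8 * 25.5 = 4610.4 m^2
Step 2 — Cwp = 3008.0 / 4610.4 ≈ 0.65244 (5 s.f.)

0.65244


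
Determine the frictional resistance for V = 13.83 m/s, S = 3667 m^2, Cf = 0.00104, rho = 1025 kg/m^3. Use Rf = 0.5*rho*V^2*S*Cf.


Formula: Rf = 0.5 * rho * V^2 * S * Cf
Step 1 — V^2 = 13.83^2 = 191.2689
Step 2 — 0.5 * rho * V^2 = 0.5 * 1025 * 191.2689 = 98025.31125
Step 3 — Rf = 98025.31125 * 3667 * 0.00104 ≈ 373840 N (5 s.f.)

373840 N


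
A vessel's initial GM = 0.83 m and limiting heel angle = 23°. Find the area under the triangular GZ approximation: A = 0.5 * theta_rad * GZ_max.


Formula: GZ_max = GM * sin(theta); Area = 0.5 * theta_rad * GZ_max
Step 1 — GZ_max = 0.83 * sin(23°) = 0.83 * 0.390731 = 0.324307 m
Step 2 — theta_rad = 23 * pi/180 = 0.401426 rad
Step 3 — Area = 0.5 * 0.401426 * 0.324307 ≈ 0.065093 m·rad (5 s.f.)

0.065093 m·rad


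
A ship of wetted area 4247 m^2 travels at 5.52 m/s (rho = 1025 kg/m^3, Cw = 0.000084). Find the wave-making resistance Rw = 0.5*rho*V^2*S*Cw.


Formula: Rw = 0.5 * rho * V^2 * S * Cw
Step 1 — V^2 = 5.52^2 = 30.4704
Step 2 — 0.5 * rho * V^2 = 0.5 * 1025 * 30.4704 = 15616.08
Step 3 — Rw = 15616.08 * 4247 * 0.000084 ≈ 5571.0 N (5 s.f.)

5571.0 N


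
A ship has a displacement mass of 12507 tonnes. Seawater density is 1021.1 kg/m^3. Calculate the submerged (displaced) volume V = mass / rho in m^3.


Formula: V = mass / rho
Step 1 — convert tonnes to kg: 12507 t * 1000 = 12507000 kg
Step 2 — V = 12507000 / 1021.1 ≈ 12249 m^3 (5 s.f.)

12249 m^3


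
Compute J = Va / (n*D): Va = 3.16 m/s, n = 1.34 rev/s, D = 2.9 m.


Formula: J = Va / (n * D)
Step 1 — n * D = 1.34 * 2.9 = 3.886
Step 2 — J = 3.16 / 3.886 ≈ 0.81318 (5 s.f.)

0.81318


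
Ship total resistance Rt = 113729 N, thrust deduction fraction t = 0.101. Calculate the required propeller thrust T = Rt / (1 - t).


Formula: T = Rt / (1 - t)
Step 1 — (1 - t) = 1 - 0.101 = 0.899
Step 2 — T = 113729 / 0.899 ≈ 126510 N (5 s.f.)

126510 N


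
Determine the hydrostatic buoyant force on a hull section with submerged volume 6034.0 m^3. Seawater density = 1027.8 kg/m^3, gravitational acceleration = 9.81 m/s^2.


Formula: Fb = rho * g * V
Substituting: Fb = 1027.8 * 9.81 * 6034.0
Intermediate: 1027.8 * 9.81 = 10082.718
Result: Fb = 10082.718 * 6034.0 ≈ 60839000 N (5 s.f.)

60839000 N


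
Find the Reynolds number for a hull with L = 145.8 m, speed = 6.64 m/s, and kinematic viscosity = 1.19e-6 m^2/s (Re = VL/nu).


Formula: Re = V * L / nu
Step 1 — V * L = 6.64 * 145.8 = 968.112 m^2/s
Step 2 — Re = 968.112 / 1.19e-6 = 8.14e+08

8.14e+08


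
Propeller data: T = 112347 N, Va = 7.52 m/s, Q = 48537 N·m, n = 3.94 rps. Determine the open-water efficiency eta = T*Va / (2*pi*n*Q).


Formula: eta = T * Va / (2 * pi * n * Q)
Step 1 — numerator = T * Va = 112347 * 7.52 = 844849.44
Step 2 — 2 * pi * n = 2 * pi * 3.94 = 24.75575
Step 3 — denominator = 24.75575 * 48537 = 1201569.84
Step 4 — eta = 844849.44 / 1201569.84 ≈ 0.70312 (5 s.f.)

0.70312


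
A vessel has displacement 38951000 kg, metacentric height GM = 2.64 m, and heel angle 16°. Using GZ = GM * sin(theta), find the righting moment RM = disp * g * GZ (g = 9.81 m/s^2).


Formula: GZ = GM * sin(theta); RM = disp * g * GZ
Step 1 — GZ = 2.64 * sin(16°) = 2.64 * 0.275637 = 0.727682 m
Step 2 — RM = 38951000 * 9.81 * 0.727682 ≈ 278050000 N·m (5 s.f.)

278050000 N·m


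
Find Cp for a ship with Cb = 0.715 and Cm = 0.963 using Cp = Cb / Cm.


Formula: Cp = Cb / Cm
Substituting: Cp = 0.715 / 0.963
Result: Cp ≈ 0.74247 (5 s.f.)

0.74247


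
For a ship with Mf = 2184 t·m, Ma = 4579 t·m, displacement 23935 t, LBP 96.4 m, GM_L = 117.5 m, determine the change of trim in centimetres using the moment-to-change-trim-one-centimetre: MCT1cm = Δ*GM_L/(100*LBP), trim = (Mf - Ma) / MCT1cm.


Formula: net trimming moment = Mf - Ma; MCT1cm = Δ*GM_L/(100*LBP); trim = net moment / MCT1cm
Step 1 — net trimming moment = 2184 - 4579 = -2395 t·m
Step 2 — MCT1cm = 23935 * 117.5 / (100 * 96.4) = 291.7388 t·m/cm
Step 3 — trim = -2395 / 291.7388 ≈ -8.2094 cm (5 s.f.)

-8.2094 cm


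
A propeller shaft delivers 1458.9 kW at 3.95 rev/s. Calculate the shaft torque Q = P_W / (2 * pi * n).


Formula: Q = P_W / (2 * pi * n)
Step 1 — P_W = 1458.9 kW * 1000 = 1458900.0 W
Step 2 — 2 * pi * n = 2 * pi * 3.95 = 24.818582
Step 3 — Q = 1458900.0 / 24.818582 ≈ 58783 N·m (5 s.f.)

58783 N·m


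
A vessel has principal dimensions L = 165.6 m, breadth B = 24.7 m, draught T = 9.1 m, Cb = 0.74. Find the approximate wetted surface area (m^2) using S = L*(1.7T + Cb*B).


Formula: S = 1.7*L*T + V/T with V = Cb*L*B*T, i.e. S = L * (1.7*T + Cb*B)
Step 1 — 1.7*T = 1.7 * 9.1 = 15.47 m
Step 2 — Cb*B = 0.74 * 24.7 = 18.278 m
Step 3 — 1.7*T + Cb*B = 15.47 + 18.278 = 33.748 m
Step 4 — S = 165.6 * 33.748 ≈ 5588.7 m^2 (5 s.f.)

5588.7 m^2


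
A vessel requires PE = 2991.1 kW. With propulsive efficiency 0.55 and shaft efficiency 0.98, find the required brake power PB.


Formula: PB = PE / (eta_D * eta_S)
Step 1 — combined efficiency = eta_D * eta_S = 0.55 * 0.98 = 0.539
Step 2 — PB = 2991.1 / 0.539 ≈ 5549.4 kW (5 s.f.)

5549.4 kW


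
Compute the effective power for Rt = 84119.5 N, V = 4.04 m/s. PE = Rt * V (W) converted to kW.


Formula: PE = Rt * V / 1000 (kW)
Step 1 — PE (W) = 84119.5 * 4.04 = 339842.78 W
Step 2 — PE (kW) = 339842.78 / 1000 ≈ 339.84 kW (5 s.f.)

339.84 kW


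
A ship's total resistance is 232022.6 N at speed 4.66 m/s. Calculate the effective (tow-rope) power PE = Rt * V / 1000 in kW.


Formula: PE = Rt * V / 1000 (kW)
Step 1 — PE (W) = 232022.6 * 4.66 = 1081225.316 W
Step 2 — PE (kW) = 1081225.316 / 1000 ≈ 1081.2 kW (5 s.f.)

1081.2 kW


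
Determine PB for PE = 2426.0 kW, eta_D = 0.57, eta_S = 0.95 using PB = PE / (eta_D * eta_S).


Formula: PB = PE / (eta_D * eta_S)
Step 1 — combined efficiency = eta_D * eta_S = 0.57 * 0.95 = 0.5415
Step 2 — PB = 2426.0 / 0.5415 ≈ 4480.1 kW (5 s.f.)

4480.1 kW


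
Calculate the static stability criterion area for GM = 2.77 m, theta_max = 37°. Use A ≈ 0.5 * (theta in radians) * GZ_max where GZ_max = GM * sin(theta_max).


Formula: GZ_max = GM * sin(theta); Area = 0.5 * theta_rad * GZ_max
Step 1 — GZ_max = 2.77 * sin(37°) = 2.77 * 0.601815 = 1.667028 m
Step 2 — theta_rad = 37 * pi/180 = 0.645772 rad
Step 3 — Area = 0.5 * 0.645772 * 1.667028 ≈ 0.53826 m·rad (5 s.f.)

0.53826 m·rad


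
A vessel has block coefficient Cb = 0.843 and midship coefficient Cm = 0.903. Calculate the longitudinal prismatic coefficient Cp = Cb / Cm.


Formula: Cp = Cb / Cm
Substituting: Cp = 0.843 / 0.903
Result: Cp ≈ 0.93355 (5 s.f.)

0.93355


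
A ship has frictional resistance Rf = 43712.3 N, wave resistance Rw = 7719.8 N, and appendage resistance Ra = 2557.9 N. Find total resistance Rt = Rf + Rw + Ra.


Formula: Rt = Rf + Rw + Ra
Substituting: Rt = 43712.3 + 7719.8 + 2557.9
Result: Rt = 53990.0 N

53990.0 N


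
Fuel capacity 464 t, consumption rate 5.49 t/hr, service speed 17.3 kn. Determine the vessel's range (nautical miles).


Formula: endurance = fuel / rate; range = endurance * speed
Step 1 — endurance = 464 / 5.49 = 84.5173 hours
Step 2 — range = 84.5173 * 17.3 ≈ 1462.1 nautical miles (5 s.f.)

1462.1 NM


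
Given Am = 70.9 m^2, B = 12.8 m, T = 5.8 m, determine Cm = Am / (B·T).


Formula: Cm = Am / (B * T)
Step 1 — B * T = 12.8 * 5.8 = 74.24 m^2
Step 2 — Cm = 70.9 / 74.24 ≈ 0.95501 (5 s.f.)

0.95501


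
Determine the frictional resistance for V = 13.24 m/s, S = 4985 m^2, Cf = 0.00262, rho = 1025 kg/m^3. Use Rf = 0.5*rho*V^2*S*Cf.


Formula: Rf = 0.5 * rho * V^2 * S * Cf
Step 1 — V^2 = 13.24^2 = 175.2976
Step 2 — 0.5 * rho * V^2 = 0.5 * 1025 * 175.2976 = 89840.02
Step 3 — Rf = 89840.02 * 4985 * 0.00262 ≈ 1173400 N (5 s.f.)

1173400 N


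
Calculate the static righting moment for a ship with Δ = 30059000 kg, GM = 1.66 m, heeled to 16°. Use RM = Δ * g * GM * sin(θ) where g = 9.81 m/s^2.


Formula: GZ = GM * sin(theta); RM = disp * g * GZ
Step 1 — GZ = 1.66 * sin(16°) = 1.66 * 0.275637 = 0.457557 m
Step 2 — RM = 30059000 * 9.81 * 0.457557 ≈ 134920000 N·m (5 s.f.)

134920000 N·m


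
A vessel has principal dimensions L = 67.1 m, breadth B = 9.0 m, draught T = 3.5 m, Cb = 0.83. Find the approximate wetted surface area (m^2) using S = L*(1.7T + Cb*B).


Formula: S = 1.7*L*T + V/T with V = Cb*L*B*T, i.e. S = L * (1.7*T + Cb*B)
Step 1 — 1.7*T = 1.7 * 3.5 = 5.95 m
Step 2 — Cb*B = 0.83 * 9.0 = 7.47 m
Step 3 — 1.7*T + Cb*B = 5.95 + 7.47 = 13.42 m
Step 4 — S = 67.1 * 13.42 ≈ 900.48 m^2 (5 s.f.)

900.48 m^2


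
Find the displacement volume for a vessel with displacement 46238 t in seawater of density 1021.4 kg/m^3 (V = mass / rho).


Formula: V = mass / rho
Step 1 — convert tonnes to kg: 46238 t * 1000 = 46238000 kg
Step 2 — V = 46238000 / 1021.4 ≈ 45269 m^3 (5 s.f.)

45269 m^3


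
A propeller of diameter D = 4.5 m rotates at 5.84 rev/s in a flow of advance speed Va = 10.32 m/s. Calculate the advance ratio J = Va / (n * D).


Formula: J = Va / (n * D)
Step 1 — n * D = 5.84 * 4.5 = 26.28
Step 2 — J = 10.32 / 26.28 ≈ 0.39269 (5 s.f.)

0.39269


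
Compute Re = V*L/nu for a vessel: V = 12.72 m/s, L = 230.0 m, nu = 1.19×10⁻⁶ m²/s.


Formula: Re = V * L / nu
Step 1 — V * L = 12.72 * 230.0 = 2925.6 m^2/s
Step 2 — Re = 2925.6 / 1.19e-6 = 2.46e+09

2.46e+09


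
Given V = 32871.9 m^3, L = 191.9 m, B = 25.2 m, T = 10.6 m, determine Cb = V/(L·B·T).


Formula: Cb = V / (L * B * T)
Step 1 — L * B * T = 191.9 * 25.2 * 10.6 = 51260.328 m^3
Step 2 — Cb = 32871.9 / 51260.328 ≈ 0.64127 (5 s.f.)

0.64127


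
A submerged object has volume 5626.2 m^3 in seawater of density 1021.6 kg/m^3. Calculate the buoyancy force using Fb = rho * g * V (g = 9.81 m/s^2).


Formula: Fb = rho * g * V
Substituting: Fb = 1021.6 * 9.81 * 5626.2
Intermediate: 1021.6 * 9.81 = 10021.896
Result: Fb = 10021.896 * 5626.2 ≈ 56385000 N (5 s.f.)

56385000 N


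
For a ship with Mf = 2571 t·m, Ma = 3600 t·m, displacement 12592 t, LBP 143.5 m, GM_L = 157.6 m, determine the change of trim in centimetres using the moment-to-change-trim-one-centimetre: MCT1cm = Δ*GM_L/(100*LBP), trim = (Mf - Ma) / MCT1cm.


Formula: net trimming moment = Mf - Ma; MCT1cm = Δ*GM_L/(100*LBP); trim = net moment / MCT1cm
Step 1 — net trimming moment = 2571 - 3600 = -1029 t·m
Step 2 — MCT1cm = 12592 * 157.6 / (100 * 143.5) = 138.2926 t·m/cm
Step 3 — trim = -1029 / 138.2926 ≈ -7.4407 cm (5 s.f.)

-7.4407 cm


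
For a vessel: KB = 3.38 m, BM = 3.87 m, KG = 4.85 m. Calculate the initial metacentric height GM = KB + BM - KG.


Formula: GM = KB + BM - KG
Step 1 — KM = KB + BM = 3.38 + 3.87 = 7.25 m
Step 2 — GM = KM - KG = 7.25 - 4.85 = 2.4 m

2.4 m


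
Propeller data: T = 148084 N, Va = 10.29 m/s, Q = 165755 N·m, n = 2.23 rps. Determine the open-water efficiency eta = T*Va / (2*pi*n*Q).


Formula: eta = T * Va / (2 * pi * n * Q)
Step 1 — numerator = T * Va = 148084 * 10.29 = 1523784.36
Step 2 — 2 * pi * n = 2 * pi * 2.23 = 14.011503
Step 3 — denominator = 14.011503 * 165755 = 2322476.68
Step 4 — eta = 1523784.36 / 2322476.68 ≈ 0.65610 (5 s.f.)

0.65610


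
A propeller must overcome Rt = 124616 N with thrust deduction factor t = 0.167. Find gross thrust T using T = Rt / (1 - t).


Formula: T = Rt / (1 - t)
Step 1 — (1 - t) = 1 - 0.167 = 0.833
Step 2 — T = 124616 / 0.833 ≈ 149600 N (5 s.f.)

149600 N


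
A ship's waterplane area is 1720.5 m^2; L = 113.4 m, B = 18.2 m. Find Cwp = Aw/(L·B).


Formula: Cwp = Aw / (L * B)
Step 1 — L * B = 113.4 * 18.2 = 2063.88 m^2
Step 2 — Cwp = 1720.5 / 2063.88 ≈ 0.83362 (5 s.f.)

0.83362


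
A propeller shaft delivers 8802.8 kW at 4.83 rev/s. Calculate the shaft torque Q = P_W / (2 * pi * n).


Formula: Q = P_W / (2 * pi * n)
Step 1 — P_W = 8802.8 kW * 1000 = 8802800.0 W
Step 2 — 2 * pi * n = 2 * pi * 4.83 = 30.347785
Step 3 — Q = 8802800.0 / 30.347785 ≈ 290060 N·m (5 s.f.)

290060 N·m


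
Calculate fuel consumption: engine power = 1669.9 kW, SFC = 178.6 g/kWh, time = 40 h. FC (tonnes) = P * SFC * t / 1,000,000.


Formula: FC (tonnes) = P * SFC * t / 1,000,000
Step 1 — P * SFC * t = 1669.9 * 178.6 * 40 = 11929765.6 g
Step 2 — FC (tonnes) = 11929765.6 / 1,000,000 ≈ 11.930 tonnes (5 s.f.)

11.930 tonnes


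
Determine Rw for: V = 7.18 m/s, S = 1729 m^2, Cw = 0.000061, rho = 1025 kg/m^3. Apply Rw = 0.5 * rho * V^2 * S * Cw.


Formula: Rw = 0.5 * rho * V^2 * S * Cw
Step 1 — V^2 = 7.18^2 = 51.5524
Step 2 — 0.5 * rho * V^2 = 0.5 * 1025 * 51.5524 = 26420.605
Step 3 — Rw = 26420.605 * 1729 * 0.000061 ≈ 2786.6 N (5 s.f.)

2786.6 N


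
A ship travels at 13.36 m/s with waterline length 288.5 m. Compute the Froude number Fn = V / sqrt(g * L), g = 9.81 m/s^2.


Formula: Fn = V / sqrt(g * L)
Step 1 — g * L = 9.81 * 288.5 = 2830.185
Step 2 — sqrt(g * L) = sqrt(2830.185) = 53.199483
Step 3 — Fn = 13.36 / 53.199483 ≈ 0.25113 (5 s.f.)

0.25113


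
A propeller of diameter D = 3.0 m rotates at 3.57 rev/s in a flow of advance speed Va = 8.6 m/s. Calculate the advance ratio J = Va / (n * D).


Formula: J = Va / (n * D)
Step 1 — n * D = 3.57 * 3.0 = 10.71
Step 2 — J = 8.6 / 10.71 ≈ 0.80299 (5 s.f.)

0.80299


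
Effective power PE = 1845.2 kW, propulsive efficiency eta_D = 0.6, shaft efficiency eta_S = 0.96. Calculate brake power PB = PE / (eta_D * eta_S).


Formula: PB = PE / (eta_D * eta_S)
Step 1 — combined efficiency = eta_D * eta_S = 0.6 * 0.96 = 0.576
Step 2 — PB = 1845.2 / 0.576 ≈ 3203.5 kW (5 s.f.)

3203.5 kW


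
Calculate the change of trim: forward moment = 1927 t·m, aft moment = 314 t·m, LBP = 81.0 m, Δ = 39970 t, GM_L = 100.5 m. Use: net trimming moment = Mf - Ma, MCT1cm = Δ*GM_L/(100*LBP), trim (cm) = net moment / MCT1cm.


Formula: net trimming moment = Mf - Ma; MCT1cm = Δ*GM_L/(100*LBP); trim = net moment / MCT1cm
Step 1 — net trimming moment = 1927 - 314 = 1613 t·m
Step 2 — MCT1cm = 39970 * 100.5 / (100 * 81.0) = 495.9241 t·m/cm
Step 3 — trim = 1613 / 495.9241 ≈ 3.2525 cm (5 s.f.)

3.2525 cm


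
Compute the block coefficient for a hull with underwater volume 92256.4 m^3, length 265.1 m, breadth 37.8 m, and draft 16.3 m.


Formula: Cb = V / (L * B * T)
Step 1 — L * B * T = 265.1 * 37.8 * 16.3 = 163338.714 m^3
Step 2 — Cb = 92256.4 / 163338.714 ≈ 0.56482 (5 s.f.)

0.56482


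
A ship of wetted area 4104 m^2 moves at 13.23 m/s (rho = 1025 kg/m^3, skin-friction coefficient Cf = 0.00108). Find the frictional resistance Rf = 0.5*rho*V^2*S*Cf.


Formula: Rf = 0.5 * rho * V^2 * S * Cf
Step 1 — V^2 = 13.23^2 = 175.0329
Step 2 — 0.5 * rho * V^2 = 0.5 * 1025 * 175.0329 = 89704.36125
Step 3 — Rf = 89704.36125 * 4104 * 0.00108 ≈ 397600 N (5 s.f.)

397600 N


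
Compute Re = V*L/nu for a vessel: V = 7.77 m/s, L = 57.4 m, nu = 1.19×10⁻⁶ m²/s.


Formula: Re = V * L / nu
Step 1 — V * L = 7.77 * 57.4 = 445.998 m^2/s
Step 2 — Re = 445.998 / 1.19e-6 = 3.75e+08

3.75e+08


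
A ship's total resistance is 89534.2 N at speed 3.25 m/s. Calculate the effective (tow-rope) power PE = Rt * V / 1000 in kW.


Formula: PE = Rt * V / 1000 (kW)
Step 1 — PE (W) = 89534.2 * 3.25 = 290986.15 W
Step 2 — PE (kW) = 290986.15 / 1000 ≈ 290.99 kW (5 s.f.)

290.99 kW


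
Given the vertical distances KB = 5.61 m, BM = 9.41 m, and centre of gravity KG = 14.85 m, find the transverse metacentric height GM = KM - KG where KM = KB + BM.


Formula: GM = KB + BM - KG
Step 1 — KM = KB + BM = 5.61 + 9.41 = 15.02 m
Step 2 — GM = KM - KG = 15.02 - 14.85 = 0.17 m

0.17 m


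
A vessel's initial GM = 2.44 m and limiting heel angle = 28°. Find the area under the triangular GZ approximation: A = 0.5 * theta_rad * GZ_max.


Formula: GZ_max = GM * sin(theta); Area = 0.5 * theta_rad * GZ_max
Step 1 — GZ_max = 2.44 * sin(28°) = 2.44 * 0.469472 = 1.145512 m
Step 2 — theta_rad = 28 * pi/180 = 0.488692 rad
Step 3 — Area = 0.5 * 0.488692 * 1.145512 ≈ 0.27990 m·rad (5 s.f.)

0.27990 m·rad


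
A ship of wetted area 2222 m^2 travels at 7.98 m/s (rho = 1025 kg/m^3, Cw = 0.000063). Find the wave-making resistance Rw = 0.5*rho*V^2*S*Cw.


Formula: Rw = 0.5 * rho * V^2 * S * Cw
Step 1 — V^2 = 7.98^2 = 63.6804
Step 2 — 0.5 * rho * V^2 = 0.5 * 1025 * 63.6804 = 32636.205
Step 3 — Rw = 32636.205 * 2222 * 0.000063 ≈ 4568.6 N (5 s.f.)

4568.6 N


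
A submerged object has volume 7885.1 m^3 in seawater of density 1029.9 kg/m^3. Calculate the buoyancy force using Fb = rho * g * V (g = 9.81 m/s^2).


Formula: Fb = rho * g * V
Substituting: Fb = 1029.9 * 9.81 * 7885.1
Intermediate: 1029.9 * 9.81 = 10103.319
Result: Fb = 10103.319 * 7885.1 ≈ 79666000 N (5 s.f.)

79666000 N


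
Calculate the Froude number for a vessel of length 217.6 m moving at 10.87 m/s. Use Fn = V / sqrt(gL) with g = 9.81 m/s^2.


Formula: Fn = V / sqrt(g * L)
Step 1 — g * L = 9.81 * 217.6 = 2134.656
Step 2 — sqrt(g * L) = sqrt(2134.656) = 46.202338
Step 3 — Fn = 10.87 / 46.202338 ≈ 0.23527 (5 s.f.)

0.23527


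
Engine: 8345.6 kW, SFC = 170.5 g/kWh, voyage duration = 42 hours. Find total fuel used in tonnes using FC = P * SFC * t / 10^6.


Formula: FC (tonnes) = P * SFC * t / 1,000,000
Step 1 — P * SFC * t = 8345.6 * 170.5 * 42 = 59762841.6 g
Step 2 — FC (tonnes) = 59762841.6 / 1,000,000 ≈ 59.763 tonnes (5 s.f.)

59.763 tonnes


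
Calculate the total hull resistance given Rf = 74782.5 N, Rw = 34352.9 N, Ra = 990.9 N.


Formula: Rt = Rf + Rw + Ra
Substituting: Rt = 74782.5 + 34352.9 + 990.9
Result: Rt = 110126.3 N

110126.3 N


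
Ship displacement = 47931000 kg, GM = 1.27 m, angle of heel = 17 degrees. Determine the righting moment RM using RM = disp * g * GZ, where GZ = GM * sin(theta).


Formula: GZ = GM * sin(theta); RM = disp * g * GZ
Step 1 — GZ = 1.27 * sin(17°) = 1.27 * 0.292372 = 0.371312 m
Step 2 — RM = 47931000 * 9.81 * 0.371312 ≈ 174590000 N·m (5 s.f.)

174590000 N·m


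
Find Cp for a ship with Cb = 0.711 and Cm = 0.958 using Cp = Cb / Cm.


Formula: Cp = Cb / Cm
Substituting: Cp = 0.711 / 0.958
Result: Cp ≈ 0.74217 (5 s.f.)

0.74217


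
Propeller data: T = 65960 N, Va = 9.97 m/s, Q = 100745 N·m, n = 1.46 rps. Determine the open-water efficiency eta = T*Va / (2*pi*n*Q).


Formula: eta = T * Va / (2 * pi * n * Q)
Step 1 — numerator = T * Va = 65960 * 9.97 = 657621.2
Step 2 — 2 * pi * n = 2 * pi * 1.46 = 9.173451
Step 3 — denominator = 9.173451 * 100745 = 924179.32
Step 4 — eta = 657621.2 / 924179.32 ≈ 0.71157 (5 s.f.)

0.71157


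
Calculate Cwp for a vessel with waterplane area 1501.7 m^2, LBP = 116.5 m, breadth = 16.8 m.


Formula: Cwp = Aw / (L * B)
Step 1 — L * B = 116.5 * 16.8 = 1957.2 m^2
Step 2 — Cwp = 1501.7 / 1957.2 ≈ 0.76727 (5 s.f.)

0.76727


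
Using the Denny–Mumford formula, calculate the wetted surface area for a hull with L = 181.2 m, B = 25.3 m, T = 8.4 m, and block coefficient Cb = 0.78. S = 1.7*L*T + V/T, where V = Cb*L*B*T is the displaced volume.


Formula: S = 1.7*L*T + V/T with V = Cb*L*B*T, i.e. S = L * (1.7*T + Cb*B)
Step 1 — 1.7*T = 1.7 * 8.4 = 14.28 m
Step 2 — Cb*B = 0.78 * 25.3 = 19.734 m
Step 3 — 1.7*T + Cb*B = 14.28 + 19.734 = 34.014 m
Step 4 — S = 181.2 * 34.014 ≈ 6163.3 m^2 (5 s.f.)

6163.3 m^2


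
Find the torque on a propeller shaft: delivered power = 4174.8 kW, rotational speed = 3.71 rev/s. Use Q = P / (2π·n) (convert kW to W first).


Formula: Q = P_W / (2 * pi * n)
Step 1 — P_W = 4174.8 kW * 1000 = 4174800.0 W
Step 2 — 2 * pi * n = 2 * pi * 3.71 = 23.310617
Step 3 — Q = 4174800.0 / 23.310617 ≈ 179090 N·m (5 s.f.)

179090 N·m


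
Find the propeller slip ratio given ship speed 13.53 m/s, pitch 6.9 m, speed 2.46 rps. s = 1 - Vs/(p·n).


Formula: s = 1 - Vs / (p * n)
Step 1 — p * n = 6.9 * 2.46 = 16.974
Step 2 — Vs / (p*n) = 13.53 / 16.974 = 0.797101 (6 d.p.)
Step 3 — s = 1 - 0.797101 = 0.202899

0.202899


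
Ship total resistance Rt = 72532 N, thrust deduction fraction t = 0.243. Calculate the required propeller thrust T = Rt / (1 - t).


Formula: T = Rt / (1 - t)
Step 1 — (1 - t) = 1 - 0.243 = 0.757
Step 2 — T = 72532 / 0.757 ≈ 95815 N (5 s.f.)

95815 N


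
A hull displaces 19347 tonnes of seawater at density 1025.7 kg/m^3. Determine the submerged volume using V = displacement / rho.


Formula: V = mass / rho
Step 1 — convert tonnes to kg: 19347 t * 1000 = 19347000 kg
Step 2 — V = 19347000 / 1025.7 ≈ 18862 m^3 (5 s.f.)

18862 m^3


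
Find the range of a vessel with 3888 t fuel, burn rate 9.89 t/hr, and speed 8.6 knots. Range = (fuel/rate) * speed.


Formula: endurance = fuel / rate; range = endurance * speed
Step 1 — endurance = 3888 / 9.89 = 393.1244 hours
Step 2 — range = 393.1244 * 8.6 ≈ 3380.9 nautical miles (5 s.f.)

3380.9 NM


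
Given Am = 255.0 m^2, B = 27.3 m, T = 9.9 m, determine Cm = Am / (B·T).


Formula: Cm = Am / (B * T)
Step 1 — B * T = 27.3 * 9.9 = 270.27 m^2
Step 2 — Cm = 255.0 / 270.27 ≈ 0.94350 (5 s.f.)

0.94350


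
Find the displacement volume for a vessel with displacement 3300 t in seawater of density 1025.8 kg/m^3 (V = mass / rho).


Formula: V = mass / rho
Step 1 — convert tonnes to kg: 3300 t * 1000 = 3300000 kg
Step 2 — V = 3300000 / 1025.8 ≈ 3217.0 m^3 (5 s.f.)

3217.0 m^3


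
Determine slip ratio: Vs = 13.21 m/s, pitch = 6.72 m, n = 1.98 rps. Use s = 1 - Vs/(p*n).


Formula: s = 1 - Vs / (p * n)
Step 1 — p * n = 6.72 * 1.98 = 13.3056
Step 2 — Vs / (p*n) = 13.21 / 13.3056 = 0.992815 (6 d.p.)
Step 3 — s = 1 - 0.992815 = 0.007185

0.007185


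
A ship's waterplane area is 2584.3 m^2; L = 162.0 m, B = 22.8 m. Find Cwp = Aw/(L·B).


Formula: Cwp = Aw / (L * B)
Step 1 — L * B = 162.0 * 22.8 = 3693.6 m^2
Step 2 — Cwp = 2584.3 / 3693.6 ≈ 0.69967 (5 s.f.)

0.69967


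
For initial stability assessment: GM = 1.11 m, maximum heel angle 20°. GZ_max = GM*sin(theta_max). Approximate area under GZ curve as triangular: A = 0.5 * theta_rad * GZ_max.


Formula: GZ_max = GM * sin(theta); Area = 0.5 * theta_rad * GZ_max
Step 1 — GZ_max = 1.11 * sin(20°) = 1.11 * 0.34202 = 0.379642 m
Step 2 — theta_rad = 20 * pi/180 = 0.349066 rad
Step 3 — Area = 0.5 * 0.349066 * 0.379642 ≈ 0.066260 m·rad (5 s.f.)

0.066260 m·rad


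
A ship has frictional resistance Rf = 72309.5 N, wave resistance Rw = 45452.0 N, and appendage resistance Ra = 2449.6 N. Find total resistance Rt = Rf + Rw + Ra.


Formula: Rt = Rf + Rw + Ra
Substituting: Rt = 72309.5 + 45452.0 + 2449.6
Result: Rt = 120211.1 N

120211.1 N


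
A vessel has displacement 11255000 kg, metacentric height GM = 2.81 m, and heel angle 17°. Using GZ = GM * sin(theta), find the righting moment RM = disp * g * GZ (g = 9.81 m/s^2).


Formula: GZ = GM * sin(theta); RM = disp * g * GZ
Step 1 — GZ = 2.81 * sin(17°) = 2.81 * 0.292372 = 0.821565 m
Step 2 — RM = 11255000 * 9.81 * 0.821565 ≈ 90710000 N·m (5 s.f.)

90710000 N·m


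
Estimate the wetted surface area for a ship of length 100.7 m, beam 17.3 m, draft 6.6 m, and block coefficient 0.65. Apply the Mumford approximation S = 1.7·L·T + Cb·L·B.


Formula: S = 1.7*L*T + V/T with V = Cb*L*B*T, i.e. S = L * (1.7*T + Cb*B)
Step 1 — 1.7*T = 1.7 * 6.6 = 11.22 m
Step 2 — Cb*B = 0.65 * 17.3 = 11.245 m
Step 3 — 1.7*T + Cb*B = 11.22 + 11.245 = 22.465 m
Step 4 — S = 100.7 * 22.465 ≈ 2262.2 m^2 (5 s.f.)

2262.2 m^2


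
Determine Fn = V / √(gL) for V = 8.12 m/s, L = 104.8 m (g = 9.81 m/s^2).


Formula: Fn = V / sqrt(g * L)
Step 1 — g * L = 9.81 * 104.8 = 1028.088
Step 2 — sqrt(g * L) = sqrt(1028.088) = 32.063811
Step 3 — Fn = 8.12 / 32.063811 ≈ 0.25325 (5 s.f.)

0.25325


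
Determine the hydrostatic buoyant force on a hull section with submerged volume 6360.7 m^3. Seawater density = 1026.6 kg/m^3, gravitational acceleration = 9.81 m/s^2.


Formula: Fb = rho * g * V
Substituting: Fb = 1026.6 * 9.81 * 6360.7
Intermediate: 1026.6 * 9.81 = 10070.946
Result: Fb = 10070.946 * 6360.7 ≈ 64058000 N (5 s.f.)

64058000 N


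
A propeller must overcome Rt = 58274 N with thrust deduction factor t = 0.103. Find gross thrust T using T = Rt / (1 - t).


Formula: T = Rt / (1 - t)
Step 1 — (1 - t) = 1 - 0.103 = 0.897
Step 2 — T = 58274 / 0.897 ≈ 64965 N (5 s.f.)

64965 N


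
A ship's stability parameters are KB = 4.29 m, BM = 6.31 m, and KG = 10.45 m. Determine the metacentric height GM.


Formula: GM = KB + BM - KG
Step 1 — KM = KB + BM = 4.29 + 6.31 = 10.6 m
Step 2 — GM = KM - KG = 10.6 - 10.45 = 0.15 m

0.15 m


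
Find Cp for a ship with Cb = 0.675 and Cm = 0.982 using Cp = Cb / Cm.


Formula: Cp = Cb / Cm
Substituting: Cp = 0.675 / 0.982
Result: Cp ≈ 0.68737 (5 s.f.)

0.68737


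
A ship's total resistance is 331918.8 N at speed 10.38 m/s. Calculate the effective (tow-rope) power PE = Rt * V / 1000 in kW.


Formula: PE = Rt * V / 1000 (kW)
Step 1 — PE (W) = 331918.8 * 10.38 = 3445317.144 W
Step 2 — PE (kW) = 3445317.144 / 1000 ≈ 3445.3 kW (5 s.f.)

3445.3 kW


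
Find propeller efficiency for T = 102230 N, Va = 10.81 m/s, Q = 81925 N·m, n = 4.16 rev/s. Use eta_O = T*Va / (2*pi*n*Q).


Formula: eta = T * Va / (2 * pi * n * Q)
Step 1 — numerator = T * Va = 102230 * 10.81 = 1105106.3
Step 2 — 2 * pi * n = 2 * pi * 4.16 = 26.138051
Step 3 — denominator = 26.138051 * 81925 = 2141359.83
Step 4 — eta = 1105106.3 / 2141359.83 ≈ 0.51608 (5 s.f.)

0.51608


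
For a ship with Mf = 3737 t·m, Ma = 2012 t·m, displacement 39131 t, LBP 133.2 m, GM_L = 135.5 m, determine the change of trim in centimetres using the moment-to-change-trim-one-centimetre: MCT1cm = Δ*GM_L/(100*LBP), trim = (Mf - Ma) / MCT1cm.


Formula: net trimming moment = Mf - Ma; MCT1cm = Δ*GM_L/(100*LBP); trim = net moment / MCT1cm
Step 1 — net trimming moment = 3737 - 2012 = 1725 t·m
Step 2 — MCT1cm = 39131 * 135.5 / (100 * 133.2) = 398.0669 t·m/cm
Step 3 — trim = 1725 / 398.0669 ≈ 4.3334 cm (5 s.f.)

4.3334 cm


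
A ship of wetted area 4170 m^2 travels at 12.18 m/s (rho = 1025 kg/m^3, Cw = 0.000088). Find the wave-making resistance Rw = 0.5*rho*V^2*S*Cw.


Formula: Rw = 0.5 * rho * V^2 * S * Cw
Step 1 — V^2 = 12.18^2 = 148.3524
Step 2 — 0.5 * rho * V^2 = 0.5 * 1025 * 148.3524 = 76030.605
Step 3 — Rw = 76030.605 * 4170 * 0.000088 ≈ 27900 N (5 s.f.)

27900 N


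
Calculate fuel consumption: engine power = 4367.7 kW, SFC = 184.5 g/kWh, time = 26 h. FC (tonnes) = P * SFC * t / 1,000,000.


Formula: FC (tonnes) = P * SFC * t / 1,000,000
Step 1 — P * SFC * t = 4367.7 * 184.5 * 26 = 20951856.9 g
Step 2 — FC (tonnes) = 20951856.9 / 1,000,000 ≈ 20.952 tonnes (5 s.f.)

20.952 tonnes


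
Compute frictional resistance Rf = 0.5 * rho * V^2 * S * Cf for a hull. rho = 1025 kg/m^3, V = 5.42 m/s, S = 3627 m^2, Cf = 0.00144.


Formula: Rf = 0.5 * rho * V^2 * S * Cf
Step 1 — V^2 = 5.42^2 = 29.3764
Step 2 — 0.5 * rho * V^2 = 0.5 * 1025 * 29.3764 = 15055.405
Step 3 — Rf = 15055.405 * 3627 * 0.00144 ≈ 78633 N (5 s.f.)

78633 N


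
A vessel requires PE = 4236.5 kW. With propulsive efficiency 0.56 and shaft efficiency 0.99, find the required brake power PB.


Formula: PB = PE / (eta_D * eta_S)
Step 1 — combined efficiency = eta_D * eta_S = 0.56 * 0.99 = 0.5544
Step 2 — PB = 4236.5 / 0.5544 ≈ 7641.6 kW (5 s.f.)

7641.6 kW


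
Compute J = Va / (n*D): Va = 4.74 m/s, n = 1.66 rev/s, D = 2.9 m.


Formula: J = Va / (n * D)
Step 1 — n * D = 1.66 * 2.9 = 4.814
Step 2 — J = 4.74 / 4.814 ≈ 0.98463 (5 s.f.)

0.98463


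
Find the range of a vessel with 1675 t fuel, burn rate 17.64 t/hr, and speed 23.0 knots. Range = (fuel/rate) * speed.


Formula: endurance = fuel / rate; range = endurance * speed
Step 1 — endurance = 1675 / 17.64 = 94.9546 hours
Step 2 — range = 94.9546 * 23.0 ≈ 2184.0 nautical miles (5 s.f.)

2184.0 NM


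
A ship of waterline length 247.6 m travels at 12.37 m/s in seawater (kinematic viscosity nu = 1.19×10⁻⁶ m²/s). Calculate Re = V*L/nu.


Formula: Re = V * L / nu
Step 1 — V * L = 12.37 * 247.6 = 3062.812 m^2/s
Step 2 — Re = 3062.812 / 1.19e-6 = 2.57e+09

2.57e+09


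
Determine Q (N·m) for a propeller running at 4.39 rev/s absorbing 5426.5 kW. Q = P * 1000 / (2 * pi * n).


Formula: Q = P_W / (2 * pi * n)
Step 1 — P_W = 5426.5 kW * 1000 = 5426500.0 W
Step 2 — 2 * pi * n = 2 * pi * 4.39 = 27.583183
Step 3 — Q = 5426500.0 / 27.583183 ≈ 196730 N·m (5 s.f.)

196730 N·m


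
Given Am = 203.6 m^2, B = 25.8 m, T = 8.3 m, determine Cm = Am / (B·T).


Formula: Cm = Am / (B * T)
Step 1 — B * T = 25.8 * 8.3 = 214.14 m^2
Step 2 — Cm = 203.6 / 214.14 ≈ 0.95078 (5 s.f.)

0.95078


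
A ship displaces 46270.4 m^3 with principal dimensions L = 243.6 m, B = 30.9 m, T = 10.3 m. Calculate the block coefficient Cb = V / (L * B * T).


Formula: Cb = V / (L * B * T)
Step 1 — L * B * T = 243.6 * 30.9 * 10.3 = 77530.572 m^3
Step 2 — Cb = 46270.4 / 77530.572 ≈ 0.59680 (5 s.f.)

0.59680


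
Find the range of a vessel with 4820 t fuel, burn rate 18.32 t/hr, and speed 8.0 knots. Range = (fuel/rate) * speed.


Formula: endurance = fuel / rate; range = endurance * speed
Step 1 — endurance = 4820 / 18.32 = 263.1004 hours
Step 2 — range = 263.1004 * 8.0 ≈ 2104.8 nautical miles (5 s.f.)

2104.8 NM


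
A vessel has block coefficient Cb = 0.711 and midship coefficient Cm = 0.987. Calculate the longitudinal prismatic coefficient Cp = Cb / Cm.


Formula: Cp = Cb / Cm
Substituting: Cp = 0.711 / 0.987
Result: Cp ≈ 0.72036 (5 s.f.)

0.72036


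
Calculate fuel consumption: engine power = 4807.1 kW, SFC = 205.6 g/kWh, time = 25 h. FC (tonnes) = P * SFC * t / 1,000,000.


Formula: FC (tonnes) = P * SFC * t / 1,000,000
Step 1 — P * SFC * t = 4807.1 * 205.6 * 25 = 24708494.0 g
Step 2 — FC (tonnes) = 24708494.0 / 1,000,000 ≈ 24.708 tonnes (5 s.f.)

24.708 tonnes


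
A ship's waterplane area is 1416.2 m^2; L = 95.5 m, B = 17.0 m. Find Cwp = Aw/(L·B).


Formula: Cwp = Aw / (L * B)
Step 1 — L * B = 95.5 * 17.0 = 1623.5 m^2
Step 2 — Cwp = 1416.2 / 1623.5 ≈ 0.87231 (5 s.f.)

0.87231


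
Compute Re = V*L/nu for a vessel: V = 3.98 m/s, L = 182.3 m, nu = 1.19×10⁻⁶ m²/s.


Formula: Re = V * L / nu
Step 1 — V * L = 3.98 * 182.3 = 725.554 m^2/s
Step 2 — Re = 725.554 / 1.19e-6 = 6.10e+08

6.10e+08


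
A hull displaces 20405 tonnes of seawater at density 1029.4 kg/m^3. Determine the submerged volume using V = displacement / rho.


Formula: V = mass / rho
Step 1 — convert tonnes to kg: 20405 t * 1000 = 20405000 kg
Step 2 — V = 20405000 / 1029.4 ≈ 19822 m^3 (5 s.f.)

19822 m^3


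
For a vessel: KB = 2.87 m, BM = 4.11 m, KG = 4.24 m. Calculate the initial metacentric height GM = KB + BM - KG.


Formula: GM = KB + BM - KG
Step 1 — KM = KB + BM = 2.87 + 4.11 = 6.98 m
Step 2 — GM = KM - KG = 6.98 - 4.24 = 2.74 m

2.74 m


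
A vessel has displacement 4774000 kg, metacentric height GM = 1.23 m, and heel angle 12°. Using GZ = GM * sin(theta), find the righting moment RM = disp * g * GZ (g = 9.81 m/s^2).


Formula: GZ = GM * sin(theta); RM = disp * g * GZ
Step 1 — GZ = 1.23 * sin(12°) = 1.23 * 0.207912 = 0.255732 m
Step 2 — RM = 4774000 * 9.81 * 0.255732 ≈ 11977000 N·m (5 s.f.)

11977000 N·m


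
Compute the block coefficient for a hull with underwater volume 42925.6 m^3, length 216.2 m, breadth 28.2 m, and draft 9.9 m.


Formula: Cb = V / (L * B * T)
Step 1 — L * B * T = 216.2 * 28.2 * 9.9 = 60358.716 m^3
Step 2 — Cb = 42925.6 / 60358.716 ≈ 0.71117 (5 s.f.)

0.71117


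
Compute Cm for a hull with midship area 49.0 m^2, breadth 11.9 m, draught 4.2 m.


Formula: Cm = Am / (B * T)
Step 1 — B * T = 11.9 * 4.2 = 49.98 m^2
Step 2 — Cm = 49.0 / 49.98 ≈ 0.98039 (5 s.f.)

0.98039


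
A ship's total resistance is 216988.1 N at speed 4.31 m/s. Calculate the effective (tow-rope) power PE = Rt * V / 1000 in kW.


Formula: PE = Rt * V / 1000 (kW)
Step 1 — PE (W) = 216988.1 * 4.31 = 935218.711 W
Step 2 — PE (kW) = 935218.711 / 1000 ≈ 935.22 kW (5 s.f.)

935.22 kW


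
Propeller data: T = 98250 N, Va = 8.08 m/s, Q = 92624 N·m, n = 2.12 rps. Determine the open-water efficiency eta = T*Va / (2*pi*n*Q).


Formula: eta = T * Va / (2 * pi * n * Q)
Step 1 — numerator = T * Va = 98250 * 8.08 = 793860.0
Step 2 — 2 * pi * n = 2 * pi * 2.12 = 13.320353
Step 3 — denominator = 13.320353 * 92624 = 1233784.38
Step 4 — eta = 793860.0 / 1233784.38 ≈ 0.64343 (5 s.f.)

0.64343


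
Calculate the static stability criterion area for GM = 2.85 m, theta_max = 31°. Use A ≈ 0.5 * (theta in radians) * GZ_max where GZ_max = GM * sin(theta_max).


Formula: GZ_max = GM * sin(theta); Area = 0.5 * theta_rad * GZ_max
Step 1 — GZ_max = 2.85 * sin(31°) = 2.85 * 0.515038 = 1.467858 m
Step 2 — theta_rad = 31 * pi/180 = 0.541052 rad
Step 3 — Area = 0.5 * 0.541052 * 1.467858 ≈ 0.39709 m·rad (5 s.f.)

0.39709 m·rad


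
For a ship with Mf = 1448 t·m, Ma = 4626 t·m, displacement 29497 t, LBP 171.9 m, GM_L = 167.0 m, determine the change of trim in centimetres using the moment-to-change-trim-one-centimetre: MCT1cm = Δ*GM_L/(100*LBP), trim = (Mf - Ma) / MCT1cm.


Formula: net trimming moment = Mf - Ma; MCT1cm = Δ*GM_L/(100*LBP); trim = net moment / MCT1cm
Step 1 — net trimming moment = 1448 - 4626 = -3178 t·m
Step 2 — MCT1cm = 29497 * 167.0 / (100 * 171.9) = 286.5619 t·m/cm
Step 3 — trim = -3178 / 286.5619 ≈ -11.090 cm (5 s.f.)

-11.090 cm


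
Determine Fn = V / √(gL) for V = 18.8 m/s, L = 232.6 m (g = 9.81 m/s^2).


Formula: Fn = V / sqrt(g * L)
Step 1 — g * L = 9.81 * 232.6 = 2281.806
Step 2 — sqrt(g * L) = sqrt(2281.806) = 47.768253
Step 3 — Fn = 18.8 / 47.768253 ≈ 0.39357 (5 s.f.)

0.39357


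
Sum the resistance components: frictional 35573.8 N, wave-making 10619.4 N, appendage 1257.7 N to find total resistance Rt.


Formula: Rt = Rf + Rw + Ra
Substituting: Rt = 35573.8 + 10619.4 + 1257.7
Result: Rt = 47450.9 N

47450.9 N


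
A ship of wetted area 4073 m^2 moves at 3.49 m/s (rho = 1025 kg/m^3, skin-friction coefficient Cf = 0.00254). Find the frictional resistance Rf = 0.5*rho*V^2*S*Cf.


Formula: Rf = 0.5 * rho * V^2 * S * Cf
Step 1 — V^2 = 3.49^2 = 12.1801
Step 2 — 0.5 * rho * V^2 = 0.5 * 1025 * 12.1801 = 6242.30125
Step 3 — Rf = 6242.30125 * 4073 * 0.00254 ≈ 64579 N (5 s.f.)

64579 N


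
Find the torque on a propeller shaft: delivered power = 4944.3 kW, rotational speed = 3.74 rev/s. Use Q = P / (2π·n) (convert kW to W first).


Formula: Q = P_W / (2 * pi * n)
Step 1 — P_W = 4944.3 kW * 1000 = 4944300.0 W
Step 2 — 2 * pi * n = 2 * pi * 3.74 = 23.499113
Step 3 — Q = 4944300.0 / 23.499113 ≈ 210400 N·m (5 s.f.)

210400 N·m


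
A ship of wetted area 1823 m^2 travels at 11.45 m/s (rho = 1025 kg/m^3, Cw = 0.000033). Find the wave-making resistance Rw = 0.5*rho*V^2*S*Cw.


Formula: Rw = 0.5 * rho * V^2 * S * Cw
Step 1 — V^2 = 11.45^2 = 131.1025
Step 2 — 0.5 * rho * V^2 = 0.5 * 1025 * 131.1025 = 67190.03125
Step 3 — Rw = 67190.03125 * 1823 * 0.000033 ≈ 4042.1 N (5 s.f.)

4042.1 N


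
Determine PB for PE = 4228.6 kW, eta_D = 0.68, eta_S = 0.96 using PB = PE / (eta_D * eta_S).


Formula: PB = PE / (eta_D * eta_S)
Step 1 — combined efficiency = eta_D * eta_S = 0.68 * 0.96 = 0.6528
Step 2 — PB = 4228.6 / 0.6528 ≈ 6477.6 kW (5 s.f.)

6477.6 kW


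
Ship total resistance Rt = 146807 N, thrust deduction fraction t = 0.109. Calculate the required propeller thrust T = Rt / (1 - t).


Formula: T = Rt / (1 - t)
Step 1 — (1 - t) = 1 - 0.109 = 0.891
Step 2 — T = 146807 / 0.891 ≈ 164770 N (5 s.f.)

164770 N


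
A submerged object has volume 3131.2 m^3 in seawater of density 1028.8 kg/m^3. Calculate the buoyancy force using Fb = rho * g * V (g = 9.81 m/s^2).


Formula: Fb = rho * g * V
Substituting: Fb = 1028.8 * 9.81 * 3131.2
Intermediate: 1028.8 * 9.81 = 10092.528
Result: Fb = 10092.528 * 3131.2 ≈ 31602000 N (5 s.f.)

31602000 N


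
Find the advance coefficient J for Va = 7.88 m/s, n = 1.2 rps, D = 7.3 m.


Formula: J = Va / (n * D)
Step 1 — n * D = 1.2 * 7.3 = 8.76
Step 2 — J = 7.88 / 8.76 ≈ 0.89954 (5 s.f.)

0.89954


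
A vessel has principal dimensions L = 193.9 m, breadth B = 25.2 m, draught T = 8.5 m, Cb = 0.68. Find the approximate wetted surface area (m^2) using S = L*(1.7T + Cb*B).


Formula: S = 1.7*L*T + V/T with V = Cb*L*B*T, i.e. S = L * (1.7*T + Cb*B)
Step 1 — 1.7*T = 1.7 * 8.5 = 14.45 m
Step 2 — Cb*B = 0.68 * 25.2 = 17.136 m
Step 3 — 1.7*T + Cb*B = 14.45 + 17.136 = 31.586 m
Step 4 — S = 193.9 * 31.586 ≈ 6124.5 m^2 (5 s.f.)

6124.5 m^2
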